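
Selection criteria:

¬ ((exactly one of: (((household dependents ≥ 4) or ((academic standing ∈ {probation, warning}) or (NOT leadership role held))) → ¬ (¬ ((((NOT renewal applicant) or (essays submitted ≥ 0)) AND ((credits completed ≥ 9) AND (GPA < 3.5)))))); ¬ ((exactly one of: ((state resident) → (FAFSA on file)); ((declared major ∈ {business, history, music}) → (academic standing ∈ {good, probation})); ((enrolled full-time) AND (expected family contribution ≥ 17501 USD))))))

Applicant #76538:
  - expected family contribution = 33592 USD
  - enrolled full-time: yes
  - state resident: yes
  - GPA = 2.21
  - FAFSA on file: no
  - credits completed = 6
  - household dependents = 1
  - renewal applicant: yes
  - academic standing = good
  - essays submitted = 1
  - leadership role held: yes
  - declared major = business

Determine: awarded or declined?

Atomic conditions:
  household dependents ≥ 4: 1 ≥ 4 is false
  academic standing ∈ {probation, warning}: good is not in the set → false
  NOT leadership role held: yes → false
  NOT renewal applicant: yes → false
  essays submitted ≥ 0: 1 ≥ 0 is true
  credits completed ≥ 9: 6 ≥ 9 is false
  GPA < 3.5: 2.21 < 3.5 is true
  state resident: yes → true
  FAFSA on file: no → false
  declared major ∈ {business, history, music}: business is in the set → true
  academic standing ∈ {good, probation}: good is in the set → true
  enrolled full-time: yes → true
  expected family contribution ≥ 17501 USD: 33592 ≥ 17501 is true
Combine:
[1.1.1.2] false OR false = false
[1.1.1] false OR false = false
[1.1.2.1.1.1] false OR true = true
[1.1.2.1.1.2] false AND true = false
[1.1.2.1.1] true AND false = false
[1.1.2.1] NOT false = true
[1.1.2] NOT true = false
[1.1] false → false (antecedent false ⇒ implication holds) = true
[1.2.1.1] true → false = false
[1.2.1.2] true → true = true
[1.2.1.3] true AND true = true
[1.2.1] exactly-one(false, true, true) = false
[1.2] NOT false = true
[1] exactly-one(true, true) = false
[root] NOT false = true
Overall: true → awarded

Awarded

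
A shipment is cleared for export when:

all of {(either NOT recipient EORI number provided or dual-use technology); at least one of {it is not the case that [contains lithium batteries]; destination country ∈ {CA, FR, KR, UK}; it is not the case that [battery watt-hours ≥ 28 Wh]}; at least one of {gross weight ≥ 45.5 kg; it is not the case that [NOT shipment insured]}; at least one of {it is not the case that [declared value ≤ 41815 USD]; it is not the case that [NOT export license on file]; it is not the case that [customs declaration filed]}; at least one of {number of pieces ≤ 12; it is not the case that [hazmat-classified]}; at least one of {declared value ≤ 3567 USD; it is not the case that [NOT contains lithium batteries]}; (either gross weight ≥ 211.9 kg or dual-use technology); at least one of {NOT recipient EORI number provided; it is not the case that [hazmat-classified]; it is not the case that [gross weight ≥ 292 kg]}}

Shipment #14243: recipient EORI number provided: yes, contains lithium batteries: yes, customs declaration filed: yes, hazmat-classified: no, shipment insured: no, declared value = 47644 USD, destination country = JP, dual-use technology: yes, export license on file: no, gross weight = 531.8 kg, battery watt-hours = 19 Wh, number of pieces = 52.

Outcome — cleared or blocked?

Cleared

Atomic conditions:
  NOT recipient EORI number provided: yes → false
  dual-use technology: yes → true
  contains lithium batteries: yes → true
  destination country ∈ {CA, FR, KR, UK}: JP is not in the set → false
  battery watt-hours ≥ 28 Wh: 19 ≥ 28 is false
  gross weight ≥ 45.5 kg: 531.8 ≥ 45.5 is true
  NOT shipment insured: no → true
  declared value ≤ 41815 USD: 47644 ≤ 41815 is false
  NOT export license on file: no → true
  customs declaration filed: yes → true
  number of pieces ≤ 12: 52 ≤ 12 is false
  hazmat-classified: no → false
  declared value ≤ 3567 USD: 47644 ≤ 3567 is false
  NOT contains lithium batteries: yes → false
  gross weight ≥ 211.9 kg: 531.8 ≥ 211.9 is true
  gross weight ≥ 292 kg: 531.8 ≥ 292 is true
Combine:
[1] false OR true = true
[2.1] NOT true = false
[2.3] NOT false = true
[2] false OR false OR true = true
[3.2] NOT true = false
[3] true OR false = true
[4.1] NOT false = true
[4.2] NOT true = false
[4.3] NOT true = false
[4] true OR false OR false = true
[5.2] NOT false = true
[5] false OR true = true
[6.2] NOT false = true
[6] false OR true = true
[7] true OR true = true
[8.2] NOT false = true
[8.3] NOT true = false
[8] false OR true OR false = true
[root] true AND true AND true AND true AND true AND true AND true AND true = true
Overall: true → cleared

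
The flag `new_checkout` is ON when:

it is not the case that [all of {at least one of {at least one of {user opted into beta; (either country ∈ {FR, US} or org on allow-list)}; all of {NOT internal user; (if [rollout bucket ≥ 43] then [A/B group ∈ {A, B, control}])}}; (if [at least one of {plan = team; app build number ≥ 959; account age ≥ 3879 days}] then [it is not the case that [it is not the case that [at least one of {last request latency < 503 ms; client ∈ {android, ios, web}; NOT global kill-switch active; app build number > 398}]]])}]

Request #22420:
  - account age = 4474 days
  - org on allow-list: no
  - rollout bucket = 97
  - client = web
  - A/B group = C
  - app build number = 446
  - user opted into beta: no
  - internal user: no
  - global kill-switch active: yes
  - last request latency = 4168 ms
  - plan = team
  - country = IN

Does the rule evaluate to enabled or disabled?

Atomic conditions:
  user opted into beta: no → false
  country ∈ {FR, US}: IN is not in the set → false
  org on allow-list: no → false
  NOT internal user: no → true
  rollout bucket ≥ 43: 97 ≥ 43 is true
  A/B group ∈ {A, B, control}: C is not in the set → false
  plan = team: team == team is true
  app build number ≥ 959: 446 ≥ 959 is false
  account age ≥ 3879 days: 4474 ≥ 3879 is true
  last request latency < 503 ms: 4168 < 503 is false
  client ∈ {android, ios, web}: web is in the set → true
  NOT global kill-switch active: yes → false
  app build number > 398: 446 > 398 is true
Combine:
[1.1.1.2] false OR false = false
[1.1.1] false OR false = false
[1.1.2.2] true → false = false
[1.1.2] true AND false = false
[1.1] false OR false = false
[1.2.1] true OR false OR true = true
[1.2.2.1.1] false OR true OR false OR true = true
[1.2.2.1] NOT true = false
[1.2.2] NOT false = true
[1.2] true → true = true
[1] false AND true = false
[root] NOT false = true
Overall: true → enabled

Enabled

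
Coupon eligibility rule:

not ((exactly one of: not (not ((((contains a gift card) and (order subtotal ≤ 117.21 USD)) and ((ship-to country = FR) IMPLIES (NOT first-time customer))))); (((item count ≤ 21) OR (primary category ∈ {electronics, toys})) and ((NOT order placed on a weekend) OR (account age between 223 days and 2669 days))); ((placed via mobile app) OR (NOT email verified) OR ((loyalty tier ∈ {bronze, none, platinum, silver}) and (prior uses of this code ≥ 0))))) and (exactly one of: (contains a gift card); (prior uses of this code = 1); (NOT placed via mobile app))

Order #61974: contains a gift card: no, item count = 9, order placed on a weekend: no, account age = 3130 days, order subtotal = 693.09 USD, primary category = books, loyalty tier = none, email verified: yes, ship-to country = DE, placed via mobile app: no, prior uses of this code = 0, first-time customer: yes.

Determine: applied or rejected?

Applied

Atomic conditions:
  contains a gift card: no → false
  order subtotal ≤ 117.21 USD: 693.09 ≤ 117.21 is false
  ship-to country = FR: DE == FR is false
  NOT first-time customer: yes → false
  item count ≤ 21: 9 ≤ 21 is true
  primary category ∈ {electronics, toys}: books is not in the set → false
  NOT order placed on a weekend: no → true
  account age between 223 days and 2669 days: 3130 in [223, 2669] is false
  placed via mobile app: no → false
  NOT email verified: yes → false
  loyalty tier ∈ {bronze, none, platinum, silver}: none is in the set → true
  prior uses of this code ≥ 0: 0 ≥ 0 is true
  prior uses of this code = 1: 0 == 1 is false
  NOT placed via mobile app: no → true
Combine:
[1.1.1.1.1.1] false AND false = false
[1.1.1.1.1.2] false → false (antecedent false ⇒ implication holds) = true
[1.1.1.1.1] false AND true = false
[1.1.1.1] NOT false = true
[1.1.1] NOT true = false
[1.1.2.1] true OR false = true
[1.1.2.2] true OR false = true
[1.1.2] true AND true = true
[1.1.3.3] true AND true = true
[1.1.3] false OR false OR true = true
[1.1] exactly-one(false, true, true) = false
[1] NOT false = true
[2] exactly-one(false, false, true) = true
[root] true AND true = true
Overall: true → applied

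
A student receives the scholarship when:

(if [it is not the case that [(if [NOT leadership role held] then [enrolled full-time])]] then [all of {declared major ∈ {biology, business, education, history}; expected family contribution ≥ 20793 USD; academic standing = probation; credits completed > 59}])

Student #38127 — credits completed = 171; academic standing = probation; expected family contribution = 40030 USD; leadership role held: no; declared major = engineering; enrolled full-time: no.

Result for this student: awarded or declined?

Atomic conditions:
  NOT leadership role held: no → true
  enrolled full-time: no → false
  declared major ∈ {biology, business, education, history}: engineering is not in the set → false
  expected family contribution ≥ 20793 USD: 40030 ≥ 20793 is true
  academic standing = probation: probation == probation is true
  credits completed > 59: 171 > 59 is true
Combine:
[1.1] true → false = false
[1] NOT false = true
[2] false AND true AND true AND true = false
[root] true → false = false
Overall: false → declined

Declined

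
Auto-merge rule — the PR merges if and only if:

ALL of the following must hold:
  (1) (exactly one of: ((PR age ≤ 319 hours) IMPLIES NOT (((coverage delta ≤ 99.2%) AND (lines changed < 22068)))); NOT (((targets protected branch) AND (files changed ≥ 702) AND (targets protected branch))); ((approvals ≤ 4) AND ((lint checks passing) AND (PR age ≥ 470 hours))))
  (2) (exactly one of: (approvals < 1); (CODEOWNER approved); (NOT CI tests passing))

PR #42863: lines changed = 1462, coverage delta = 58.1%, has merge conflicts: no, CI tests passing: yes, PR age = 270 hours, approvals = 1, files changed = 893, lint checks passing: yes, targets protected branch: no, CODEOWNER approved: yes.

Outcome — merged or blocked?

Atomic conditions:
  PR age ≤ 319 hours: 270 ≤ 319 is true
  coverage delta ≤ 99.2%: 58.1 ≤ 99.2 is true
  lines changed < 22068: 1462 < 22068 is true
  targets protected branch: no → false
  files changed ≥ 702: 893 ≥ 702 is true
  approvals ≤ 4: 1 ≤ 4 is true
  lint checks passing: yes → true
  PR age ≥ 470 hours: 270 ≥ 470 is false
  approvals < 1: 1 < 1 is false
  CODEOWNER approved: yes → true
  NOT CI tests passing: yes → false
Combine:
[1.1.2.1] true AND true = true
[1.1.2] NOT true = false
[1.1] true → false = false
[1.2.1] false AND true AND false = false
[1.2] NOT false = true
[1.3.2] true AND false = false
[1.3] true AND false = false
[1] exactly-one(false, true, false) = true
[2] exactly-one(false, true, false) = true
[root] true AND true = true
Overall: true → merged

Merged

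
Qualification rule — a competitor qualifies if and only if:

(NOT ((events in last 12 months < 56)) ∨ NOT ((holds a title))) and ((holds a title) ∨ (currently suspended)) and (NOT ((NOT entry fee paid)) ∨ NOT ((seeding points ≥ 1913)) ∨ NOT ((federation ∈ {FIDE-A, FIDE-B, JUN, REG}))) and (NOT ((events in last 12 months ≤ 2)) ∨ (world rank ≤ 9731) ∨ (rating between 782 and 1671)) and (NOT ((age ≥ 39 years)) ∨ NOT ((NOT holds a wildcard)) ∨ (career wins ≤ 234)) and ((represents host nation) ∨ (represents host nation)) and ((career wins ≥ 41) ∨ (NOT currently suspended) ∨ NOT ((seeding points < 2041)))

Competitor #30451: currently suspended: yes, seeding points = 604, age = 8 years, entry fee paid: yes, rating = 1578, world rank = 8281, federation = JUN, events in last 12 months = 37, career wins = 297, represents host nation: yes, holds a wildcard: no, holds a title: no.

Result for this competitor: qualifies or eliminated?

Atomic conditions:
  events in last 12 months < 56: 37 < 56 is true
  holds a title: no → false
  currently suspended: yes → true
  NOT entry fee paid: yes → false
  seeding points ≥ 1913: 604 ≥ 1913 is false
  federation ∈ {FIDE-A, FIDE-B, JUN, REG}: JUN is in the set → true
  events in last 12 months ≤ 2: 37 ≤ 2 is false
  world rank ≤ 9731: 8281 ≤ 9731 is true
  rating between 782 and 1671: 1578 in [782, 1671] is true
  age ≥ 39 years: 8 ≥ 39 is false
  NOT holds a wildcard: no → true
  career wins ≤ 234: 297 ≤ 234 is false
  represents host nation: yes → true
  career wins ≥ 41: 297 ≥ 41 is true
  NOT currently suspended: yes → false
  seeding points < 2041: 604 < 2041 is true
Combine:
[1.1] NOT true = false
[1.2] NOT false = true
[1] false OR true = true
[2] false OR true = true
[3.1] NOT false = true
[3.2] NOT false = true
[3.3] NOT true = false
[3] true OR true OR false = true
[4.1] NOT false = true
[4] true OR true OR true = true
[5.1] NOT false = true
[5.2] NOT true = false
[5] true OR false OR false = true
[6] true OR true = true
[7.3] NOT true = false
[7] true OR false OR false = true
[root] true AND true AND true AND true AND true AND true AND true = true
Overall: true → qualifies

Qualifies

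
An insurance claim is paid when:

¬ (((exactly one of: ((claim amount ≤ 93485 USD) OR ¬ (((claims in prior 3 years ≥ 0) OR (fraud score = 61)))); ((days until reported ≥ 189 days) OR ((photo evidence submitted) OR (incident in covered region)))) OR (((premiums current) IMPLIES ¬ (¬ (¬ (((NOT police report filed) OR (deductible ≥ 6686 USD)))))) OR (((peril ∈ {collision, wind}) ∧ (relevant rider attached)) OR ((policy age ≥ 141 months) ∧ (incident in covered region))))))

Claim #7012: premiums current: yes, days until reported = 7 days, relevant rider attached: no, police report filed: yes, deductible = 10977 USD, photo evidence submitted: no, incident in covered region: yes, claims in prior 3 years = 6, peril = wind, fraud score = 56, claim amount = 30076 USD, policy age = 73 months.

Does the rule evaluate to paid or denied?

Atomic conditions:
  claim amount ≤ 93485 USD: 30076 ≤ 93485 is true
  claims in prior 3 years ≥ 0: 6 ≥ 0 is true
  fraud score = 61: 56 == 61 is false
  days until reported ≥ 189 days: 7 ≥ 189 is false
  photo evidence submitted: no → false
  incident in covered region: yes → true
  premiums current: yes → true
  NOT police report filed: yes → false
  deductible ≥ 6686 USD: 10977 ≥ 6686 is true
  peril ∈ {collision, wind}: wind is in the set → true
  relevant rider attached: no → false
  policy age ≥ 141 months: 73 ≥ 141 is false
Combine:
[1.1.1.2.1] true OR false = true
[1.1.1.2] NOT true = false
[1.1.1] true OR false = true
[1.1.2.2] false OR true = true
[1.1.2] false OR true = true
[1.1] exactly-one(true, true) = false
[1.2.1.2.1.1.1] false OR true = true
[1.2.1.2.1.1] NOT true = false
[1.2.1.2.1] NOT false = true
[1.2.1.2] NOT true = false
[1.2.1] true → false = false
[1.2.2.1] true AND false = false
[1.2.2.2] false AND true = false
[1.2.2] false OR false = false
[1.2] false OR false = false
[1] false OR false = false
[root] NOT false = true
Overall: true → paid

Paid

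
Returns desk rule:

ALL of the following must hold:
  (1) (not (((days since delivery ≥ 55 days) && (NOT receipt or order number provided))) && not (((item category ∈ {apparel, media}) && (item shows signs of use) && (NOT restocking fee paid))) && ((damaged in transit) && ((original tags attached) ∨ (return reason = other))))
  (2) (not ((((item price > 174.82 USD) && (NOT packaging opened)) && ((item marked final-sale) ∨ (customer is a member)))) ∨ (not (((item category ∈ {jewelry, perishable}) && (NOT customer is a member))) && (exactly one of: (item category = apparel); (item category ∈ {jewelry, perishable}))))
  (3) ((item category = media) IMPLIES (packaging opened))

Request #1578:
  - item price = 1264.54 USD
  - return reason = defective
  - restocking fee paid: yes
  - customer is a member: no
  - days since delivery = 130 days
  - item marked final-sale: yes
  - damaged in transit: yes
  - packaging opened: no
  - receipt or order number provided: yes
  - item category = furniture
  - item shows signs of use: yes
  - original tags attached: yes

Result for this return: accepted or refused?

Refused

Atomic conditions:
  days since delivery ≥ 55 days: 130 ≥ 55 is true
  NOT receipt or order number provided: yes → false
  item category ∈ {apparel, media}: furniture is not in the set → false
  item shows signs of use: yes → true
  NOT restocking fee paid: yes → false
  damaged in transit: yes → true
  original tags attached: yes → true
  return reason = other: defective == other is false
  item price > 174.82 USD: 1264.54 > 174.82 is true
  NOT packaging opened: no → true
  item marked final-sale: yes → true
  customer is a member: no → false
  item category ∈ {jewelry, perishable}: furniture is not in the set → false
  NOT customer is a member: no → true
  item category = apparel: furniture == apparel is false
  item category = media: furniture == media is false
  packaging opened: no → false
Combine:
[1.1.1] true AND false = false
[1.1] NOT false = true
[1.2.1] false AND true AND false = false
[1.2] NOT false = true
[1.3.2] true OR false = true
[1.3] true AND true = true
[1] true AND true AND true = true
[2.1.1.1] true AND true = true
[2.1.1.2] true OR false = true
[2.1.1] true AND true = true
[2.1] NOT true = false
[2.2.1.1] false AND true = false
[2.2.1] NOT false = true
[2.2.2] exactly-one(false, false) = false
[2.2] true AND false = false
[2] false OR false = false
[3] false → false (antecedent false ⇒ implication holds) = true
[root] true AND false AND true = false
Overall: false → refused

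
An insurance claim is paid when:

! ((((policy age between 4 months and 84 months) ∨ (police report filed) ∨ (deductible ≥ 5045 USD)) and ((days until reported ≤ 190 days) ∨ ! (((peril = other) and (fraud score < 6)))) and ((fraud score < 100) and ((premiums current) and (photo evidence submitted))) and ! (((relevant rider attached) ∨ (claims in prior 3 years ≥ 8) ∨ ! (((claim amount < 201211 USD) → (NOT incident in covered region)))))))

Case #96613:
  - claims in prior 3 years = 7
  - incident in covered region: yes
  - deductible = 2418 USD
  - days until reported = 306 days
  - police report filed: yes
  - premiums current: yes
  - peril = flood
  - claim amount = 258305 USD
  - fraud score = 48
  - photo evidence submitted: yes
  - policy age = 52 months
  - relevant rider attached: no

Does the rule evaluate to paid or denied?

Atomic conditions:
  policy age between 4 months and 84 months: 52 in [4, 84] is true
  police report filed: yes → true
  deductible ≥ 5045 USD: 2418 ≥ 5045 is false
  days until reported ≤ 190 days: 306 ≤ 190 is false
  peril = other: flood == other is false
  fraud score < 6: 48 < 6 is false
  fraud score < 100: 48 < 100 is true
  premiums current: yes → true
  photo evidence submitted: yes → true
  relevant rider attached: no → false
  claims in prior 3 years ≥ 8: 7 ≥ 8 is false
  claim amount < 201211 USD: 258305 < 201211 is false
  NOT incident in covered region: yes → false
Combine:
[1.1] true OR true OR false = true
[1.2.2.1] false AND false = false
[1.2.2] NOT false = true
[1.2] false OR true = true
[1.3.2] true AND true = true
[1.3] true AND true = true
[1.4.1.3.1] false → false (antecedent false ⇒ implication holds) = true
[1.4.1.3] NOT true = false
[1.4.1] false OR false OR false = false
[1.4] NOT false = true
[1] true AND true AND true AND true = true
[root] NOT true = false
Overall: false → denied

Denied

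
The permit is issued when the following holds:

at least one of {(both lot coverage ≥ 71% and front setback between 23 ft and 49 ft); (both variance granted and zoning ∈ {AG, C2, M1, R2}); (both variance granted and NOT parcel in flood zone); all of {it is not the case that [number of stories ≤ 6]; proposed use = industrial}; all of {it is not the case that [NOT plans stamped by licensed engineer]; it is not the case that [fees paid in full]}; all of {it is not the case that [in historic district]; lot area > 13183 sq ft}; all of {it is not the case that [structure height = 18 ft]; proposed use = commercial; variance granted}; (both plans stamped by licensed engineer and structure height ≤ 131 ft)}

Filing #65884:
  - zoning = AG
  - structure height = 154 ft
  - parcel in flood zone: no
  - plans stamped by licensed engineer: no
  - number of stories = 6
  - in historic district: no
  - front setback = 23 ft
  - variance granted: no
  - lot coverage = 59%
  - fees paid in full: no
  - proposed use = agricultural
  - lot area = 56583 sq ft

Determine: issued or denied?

Issued

Atomic conditions:
  lot coverage ≥ 71%: 59 ≥ 71 is false
  front setback between 23 ft and 49 ft: 23 in [23, 49] is true
  variance granted: no → false
  zoning ∈ {AG, C2, M1, R2}: AG is in the set → true
  NOT parcel in flood zone: no → true
  number of stories ≤ 6: 6 ≤ 6 is true
  proposed use = industrial: agricultural == industrial is false
  NOT plans stamped by licensed engineer: no → true
  fees paid in full: no → false
  in historic district: no → false
  lot area > 13183 sq ft: 56583 > 13183 is true
  structure height = 18 ft: 154 == 18 is false
  proposed use = commercial: agricultural == commercial is false
  plans stamped by licensed engineer: no → false
  structure height ≤ 131 ft: 154 ≤ 131 is false
Combine:
[1] false AND true = false
[2] false AND true = false
[3] false AND true = false
[4.1] NOT true = false
[4] false AND false = false
[5.1] NOT true = false
[5.2] NOT false = true
[5] false AND true = false
[6.1] NOT false = true
[6] true AND true = true
[7.1] NOT false = true
[7] true AND false AND false = false
[8] false AND false = false
[root] false OR false OR false OR false OR false OR true OR false OR false = true
Overall: true → issued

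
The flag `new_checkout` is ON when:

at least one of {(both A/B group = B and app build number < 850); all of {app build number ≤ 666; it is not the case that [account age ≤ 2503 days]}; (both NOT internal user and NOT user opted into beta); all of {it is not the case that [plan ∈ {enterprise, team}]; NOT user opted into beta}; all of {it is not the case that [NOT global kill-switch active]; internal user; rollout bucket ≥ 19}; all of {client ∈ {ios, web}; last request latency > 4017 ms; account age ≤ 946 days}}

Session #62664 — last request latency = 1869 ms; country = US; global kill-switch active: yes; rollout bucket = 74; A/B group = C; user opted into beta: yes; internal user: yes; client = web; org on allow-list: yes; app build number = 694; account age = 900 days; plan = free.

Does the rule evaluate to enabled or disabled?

Enabled

Atomic conditions:
  A/B group = B: C == B is false
  app build number < 850: 694 < 850 is true
  app build number ≤ 666: 694 ≤ 666 is false
  account age ≤ 2503 days: 900 ≤ 2503 is true
  NOT internal user: yes → false
  NOT user opted into beta: yes → false
  plan ∈ {enterprise, team}: free is not in the set → false
  NOT global kill-switch active: yes → false
  internal user: yes → true
  rollout bucket ≥ 19: 74 ≥ 19 is true
  client ∈ {ios, web}: web is in the set → true
  last request latency > 4017 ms: 1869 > 4017 is false
  account age ≤ 946 days: 900 ≤ 946 is true
Combine:
[1] false AND true = false
[2.2] NOT true = false
[2] false AND false = false
[3] false AND false = false
[4.1] NOT false = true
[4] true AND false = false
[5.1] NOT false = true
[5] true AND true AND true = true
[6] true AND false AND true = false
[root] false OR false OR false OR false OR true OR false = true
Overall: true → enabled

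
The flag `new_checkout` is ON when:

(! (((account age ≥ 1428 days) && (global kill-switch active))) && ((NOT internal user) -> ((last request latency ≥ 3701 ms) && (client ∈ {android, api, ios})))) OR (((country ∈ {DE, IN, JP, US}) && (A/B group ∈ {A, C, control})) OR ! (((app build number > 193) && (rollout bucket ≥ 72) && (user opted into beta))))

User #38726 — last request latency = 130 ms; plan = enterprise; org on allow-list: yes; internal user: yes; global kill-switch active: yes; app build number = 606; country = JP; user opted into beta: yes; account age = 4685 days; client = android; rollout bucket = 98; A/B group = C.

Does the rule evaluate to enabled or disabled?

Atomic conditions:
  account age ≥ 1428 days: 4685 ≥ 1428 is true
  global kill-switch active: yes → true
  NOT internal user: yes → false
  last request latency ≥ 3701 ms: 130 ≥ 3701 is false
  client ∈ {android, api, ios}: android is in the set → true
  country ∈ {DE, IN, JP, US}: JP is in the set → true
  A/B group ∈ {A, C, control}: C is in the set → true
  app build number > 193: 606 > 193 is true
  rollout bucket ≥ 72: 98 ≥ 72 is true
  user opted into beta: yes → true
Combine:
[1.1.1] true AND true = true
[1.1] NOT true = false
[1.2.2] false AND true = false
[1.2] false → false (antecedent false ⇒ implication holds) = true
[1] false AND true = false
[2.1] true AND true = true
[2.2.1] true AND true AND true = true
[2.2] NOT true = false
[2] true OR false = true
[root] false OR true = true
Overall: true → enabled

Enabled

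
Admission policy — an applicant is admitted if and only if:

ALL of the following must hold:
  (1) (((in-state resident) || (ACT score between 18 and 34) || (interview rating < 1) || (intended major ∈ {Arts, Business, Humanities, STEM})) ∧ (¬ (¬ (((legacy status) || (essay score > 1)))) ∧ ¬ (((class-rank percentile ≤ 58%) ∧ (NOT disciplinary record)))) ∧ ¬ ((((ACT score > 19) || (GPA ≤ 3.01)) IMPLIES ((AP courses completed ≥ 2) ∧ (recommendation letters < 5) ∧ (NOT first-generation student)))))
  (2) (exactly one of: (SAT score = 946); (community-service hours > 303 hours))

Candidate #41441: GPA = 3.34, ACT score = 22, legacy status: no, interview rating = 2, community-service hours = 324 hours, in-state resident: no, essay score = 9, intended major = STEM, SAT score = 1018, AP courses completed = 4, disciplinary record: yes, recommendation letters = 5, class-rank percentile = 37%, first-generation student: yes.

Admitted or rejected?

Admitted

Atomic conditions:
  in-state resident: no → false
  ACT score between 18 and 34: 22 in [18, 34] is true
  interview rating < 1: 2 < 1 is false
  intended major ∈ {Arts, Business, Humanities, STEM}: STEM is in the set → true
  legacy status: no → false
  essay score > 1: 9 > 1 is true
  class-rank percentile ≤ 58%: 37 ≤ 58 is true
  NOT disciplinary record: yes → false
  ACT score > 19: 22 > 19 is true
  GPA ≤ 3.01: 3.34 ≤ 3.01 is false
  AP courses completed ≥ 2: 4 ≥ 2 is true
  recommendation letters < 5: 5 < 5 is false
  NOT first-generation student: yes → false
  SAT score = 946: 1018 == 946 is false
  community-service hours > 303 hours: 324 > 303 is true
Combine:
[1.1] false OR true OR false OR true = true
[1.2.1.1.1] false OR true = true
[1.2.1.1] NOT true = false
[1.2.1] NOT false = true
[1.2.2.1] true AND false = false
[1.2.2] NOT false = true
[1.2] true AND true = true
[1.3.1.1] true OR false = true
[1.3.1.2] true AND false AND false = false
[1.3.1] true → false = false
[1.3] NOT false = true
[1] true AND true AND true = true
[2] exactly-one(false, true) = true
[root] true AND true = true
Overall: true → admitted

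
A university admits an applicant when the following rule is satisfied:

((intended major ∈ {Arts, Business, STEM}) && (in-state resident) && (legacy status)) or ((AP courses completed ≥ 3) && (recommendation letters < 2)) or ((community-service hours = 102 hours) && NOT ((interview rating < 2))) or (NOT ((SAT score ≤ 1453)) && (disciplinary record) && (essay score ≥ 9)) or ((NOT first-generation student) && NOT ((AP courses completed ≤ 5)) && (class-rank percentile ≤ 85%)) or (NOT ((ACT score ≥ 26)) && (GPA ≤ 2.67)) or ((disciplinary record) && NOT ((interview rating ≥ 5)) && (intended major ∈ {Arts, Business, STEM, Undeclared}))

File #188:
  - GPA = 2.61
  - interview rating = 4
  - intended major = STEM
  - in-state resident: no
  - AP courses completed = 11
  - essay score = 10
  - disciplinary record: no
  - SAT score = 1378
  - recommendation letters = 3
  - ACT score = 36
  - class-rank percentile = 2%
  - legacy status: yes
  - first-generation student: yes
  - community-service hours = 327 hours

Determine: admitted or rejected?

Atomic conditions:
  intended major ∈ {Arts, Business, STEM}: STEM is in the set → true
  in-state resident: no → false
  legacy status: yes → true
  AP courses completed ≥ 3: 11 ≥ 3 is true
  recommendation letters < 2: 3 < 2 is false
  community-service hours = 102 hours: 327 == 102 is false
  interview rating < 2: 4 < 2 is false
  SAT score ≤ 1453: 1378 ≤ 1453 is true
  disciplinary record: no → false
  essay score ≥ 9: 10 ≥ 9 is true
  NOT first-generation student: yes → false
  AP courses completed ≤ 5: 11 ≤ 5 is false
  class-rank percentile ≤ 85%: 2 ≤ 85 is true
  ACT score ≥ 26: 36 ≥ 26 is true
  GPA ≤ 2.67: 2.61 ≤ 2.67 is true
  interview rating ≥ 5: 4 ≥ 5 is false
  intended major ∈ {Arts, Business, STEM, Undeclared}: STEM is in the set → true
Combine:
[1] true AND false AND true = false
[2] true AND false = false
[3.2] NOT false = true
[3] false AND true = false
[4.1] NOT true = false
[4] false AND false AND true = false
[5.2] NOT false = true
[5] false AND true AND true = false
[6.1] NOT true = false
[6] false AND true = false
[7.2] NOT false = true
[7] false AND true AND true = false
[root] false OR false OR false OR false OR false OR false OR false = false
Overall: false → rejected

Rejected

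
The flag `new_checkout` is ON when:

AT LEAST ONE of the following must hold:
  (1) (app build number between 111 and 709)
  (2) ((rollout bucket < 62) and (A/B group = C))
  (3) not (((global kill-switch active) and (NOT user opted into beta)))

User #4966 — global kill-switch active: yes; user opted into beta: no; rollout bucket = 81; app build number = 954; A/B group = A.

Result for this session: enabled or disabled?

Atomic conditions:
  app build number between 111 and 709: 954 in [111, 709] is false
  rollout bucket < 62: 81 < 62 is false
  A/B group = C: A == C is false
  global kill-switch active: yes → true
  NOT user opted into beta: no → true
Combine:
[2] false AND false = false
[3.1] true AND true = true
[3] NOT true = false
[root] false OR false OR false = false
Overall: false → disabled

Disabled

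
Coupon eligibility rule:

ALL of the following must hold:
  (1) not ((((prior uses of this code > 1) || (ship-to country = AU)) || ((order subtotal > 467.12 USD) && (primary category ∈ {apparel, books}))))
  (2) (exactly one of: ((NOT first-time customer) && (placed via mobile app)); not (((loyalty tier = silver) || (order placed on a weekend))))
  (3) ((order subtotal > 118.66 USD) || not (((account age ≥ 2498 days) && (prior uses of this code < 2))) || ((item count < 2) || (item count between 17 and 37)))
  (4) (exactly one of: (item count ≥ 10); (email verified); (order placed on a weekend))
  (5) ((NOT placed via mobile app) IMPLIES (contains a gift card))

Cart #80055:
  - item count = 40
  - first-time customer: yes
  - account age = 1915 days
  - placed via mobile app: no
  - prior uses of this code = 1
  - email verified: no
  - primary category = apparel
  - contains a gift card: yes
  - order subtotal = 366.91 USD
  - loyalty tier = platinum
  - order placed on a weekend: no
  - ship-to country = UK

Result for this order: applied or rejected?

Applied

Atomic conditions:
  prior uses of this code > 1: 1 > 1 is false
  ship-to country = AU: UK == AU is false
  order subtotal > 467.12 USD: 366.91 > 467.12 is false
  primary category ∈ {apparel, books}: apparel is in the set → true
  NOT first-time customer: yes → false
  placed via mobile app: no → false
  loyalty tier = silver: platinum == silver is false
  order placed on a weekend: no → false
  order subtotal > 118.66 USD: 366.91 > 118.66 is true
  account age ≥ 2498 days: 1915 ≥ 2498 is false
  prior uses of this code < 2: 1 < 2 is true
  item count < 2: 40 < 2 is false
  item count between 17 and 37: 40 in [17, 37] is false
  item count ≥ 10: 40 ≥ 10 is true
  email verified: no → false
  NOT placed via mobile app: no → true
  contains a gift card: yes → true
Combine:
[1.1.1] false OR false = false
[1.1.2] false AND true = false
[1.1] false OR false = false
[1] NOT false = true
[2.1] false AND false = false
[2.2.1] false OR false = false
[2.2] NOT false = true
[2] exactly-one(false, true) = true
[3.2.1] false AND true = false
[3.2] NOT false = true
[3.3] false OR false = false
[3] true OR true OR false = true
[4] exactly-one(true, false, false) = true
[5] true → true = true
[root] true AND true AND true AND true AND true = true
Overall: true → applied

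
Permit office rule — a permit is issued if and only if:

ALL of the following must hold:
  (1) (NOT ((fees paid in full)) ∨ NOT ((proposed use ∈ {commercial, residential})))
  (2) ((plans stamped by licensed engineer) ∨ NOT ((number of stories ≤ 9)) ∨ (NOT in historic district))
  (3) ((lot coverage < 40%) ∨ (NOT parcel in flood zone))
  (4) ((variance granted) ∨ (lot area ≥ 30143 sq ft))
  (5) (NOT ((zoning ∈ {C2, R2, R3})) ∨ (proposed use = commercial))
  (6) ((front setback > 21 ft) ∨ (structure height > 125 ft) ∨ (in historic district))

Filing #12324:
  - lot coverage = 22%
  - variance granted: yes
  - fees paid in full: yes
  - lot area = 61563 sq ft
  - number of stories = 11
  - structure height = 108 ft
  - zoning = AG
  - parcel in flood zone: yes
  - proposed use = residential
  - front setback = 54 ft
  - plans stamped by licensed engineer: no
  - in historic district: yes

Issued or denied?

Atomic conditions:
  fees paid in full: yes → true
  proposed use ∈ {commercial, residential}: residential is in the set → true
  plans stamped by licensed engineer: no → false
  number of stories ≤ 9: 11 ≤ 9 is false
  NOT in historic district: yes → false
  lot coverage < 40%: 22 < 40 is true
  NOT parcel in flood zone: yes → false
  variance granted: yes → true
  lot area ≥ 30143 sq ft: 61563 ≥ 30143 is true
  zoning ∈ {C2, R2, R3}: AG is not in the set → false
  proposed use = commercial: residential == commercial is false
  front setback > 21 ft: 54 > 21 is true
  structure height > 125 ft: 108 > 125 is false
  in historic district: yes → true
Combine:
[1.1] NOT true = false
[1.2] NOT true = false
[1] false OR false = false
[2.2] NOT false = true
[2] false OR true OR false = true
[3] true OR false = true
[4] true OR true = true
[5.1] NOT false = true
[5] true OR false = true
[6] true OR false OR true = true
[root] false AND true AND true AND true AND true AND true = false
Overall: false → denied

Denied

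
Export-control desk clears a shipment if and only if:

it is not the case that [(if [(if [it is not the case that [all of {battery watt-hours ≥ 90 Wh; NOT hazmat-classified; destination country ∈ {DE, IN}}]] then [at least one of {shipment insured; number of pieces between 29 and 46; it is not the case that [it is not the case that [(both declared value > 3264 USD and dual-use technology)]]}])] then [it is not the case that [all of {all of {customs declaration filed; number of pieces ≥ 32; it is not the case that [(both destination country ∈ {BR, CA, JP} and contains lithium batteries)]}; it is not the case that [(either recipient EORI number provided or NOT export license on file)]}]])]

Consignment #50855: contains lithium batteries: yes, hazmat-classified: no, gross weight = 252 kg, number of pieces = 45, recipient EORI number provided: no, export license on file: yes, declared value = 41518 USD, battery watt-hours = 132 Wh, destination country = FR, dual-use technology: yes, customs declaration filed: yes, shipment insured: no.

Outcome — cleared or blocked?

Cleared

Atomic conditions:
  battery watt-hours ≥ 90 Wh: 132 ≥ 90 is true
  NOT hazmat-classified: no → true
  destination country ∈ {DE, IN}: FR is not in the set → false
  shipment insured: no → false
  number of pieces between 29 and 46: 45 in [29, 46] is true
  declared value > 3264 USD: 41518 > 3264 is true
  dual-use technology: yes → true
  customs declaration filed: yes → true
  number of pieces ≥ 32: 45 ≥ 32 is true
  destination country ∈ {BR, CA, JP}: FR is not in the set → false
  contains lithium batteries: yes → true
  recipient EORI number provided: no → false
  NOT export license on file: yes → false
Combine:
[1.1.1.1] true AND true AND false = false
[1.1.1] NOT false = true
[1.1.2.3.1.1] true AND true = true
[1.1.2.3.1] NOT true = false
[1.1.2.3] NOT false = true
[1.1.2] false OR true OR true = true
[1.1] true → true = true
[1.2.1.1.3.1] false AND true = false
[1.2.1.1.3] NOT false = true
[1.2.1.1] true AND true AND true = true
[1.2.1.2.1] false OR false = false
[1.2.1.2] NOT false = true
[1.2.1] true AND true = true
[1.2] NOT true = false
[1] true → false = false
[root] NOT false = true
Overall: true → cleared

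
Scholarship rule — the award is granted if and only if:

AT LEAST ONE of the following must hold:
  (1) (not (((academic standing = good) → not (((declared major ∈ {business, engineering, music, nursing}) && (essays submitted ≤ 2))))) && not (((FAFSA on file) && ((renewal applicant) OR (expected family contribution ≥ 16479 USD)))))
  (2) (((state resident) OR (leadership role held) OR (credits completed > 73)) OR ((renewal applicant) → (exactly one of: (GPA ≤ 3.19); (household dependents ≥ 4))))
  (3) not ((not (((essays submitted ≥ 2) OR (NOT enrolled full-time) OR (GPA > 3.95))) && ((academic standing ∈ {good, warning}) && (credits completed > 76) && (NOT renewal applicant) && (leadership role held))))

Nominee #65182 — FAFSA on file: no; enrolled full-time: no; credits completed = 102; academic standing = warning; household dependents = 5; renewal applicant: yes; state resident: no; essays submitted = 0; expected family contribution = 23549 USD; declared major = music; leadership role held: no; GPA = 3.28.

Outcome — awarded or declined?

Awarded

Atomic conditions:
  academic standing = good: warning == good is false
  declared major ∈ {business, engineering, music, nursing}: music is in the set → true
  essays submitted ≤ 2: 0 ≤ 2 is true
  FAFSA on file: no → false
  renewal applicant: yes → true
  expected family contribution ≥ 16479 USD: 23549 ≥ 16479 is true
  state resident: no → false
  leadership role held: no → false
  credits completed > 73: 102 > 73 is true
  GPA ≤ 3.19: 3.28 ≤ 3.19 is false
  household dependents ≥ 4: 5 ≥ 4 is true
  essays submitted ≥ 2: 0 ≥ 2 is false
  NOT enrolled full-time: no → true
  GPA > 3.95: 3.28 > 3.95 is false
  academic standing ∈ {good, warning}: warning is in the set → true
  credits completed > 76: 102 > 76 is true
  NOT renewal applicant: yes → false
Combine:
[1.1.1.2.1] true AND true = true
[1.1.1.2] NOT true = false
[1.1.1] false → false (antecedent false ⇒ implication holds) = true
[1.1] NOT true = false
[1.2.1.2] true OR true = true
[1.2.1] false AND true = false
[1.2] NOT false = true
[1] false AND true = false
[2.1] false OR false OR true = true
[2.2.2] exactly-one(false, true) = true
[2.2] true → true = true
[2] true OR true = true
[3.1.1.1] false OR true OR false = true
[3.1.1] NOT true = false
[3.1.2] true AND true AND false AND false = false
[3.1] false AND false = false
[3] NOT false = true
[root] false OR true OR true = true
Overall: true → awarded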